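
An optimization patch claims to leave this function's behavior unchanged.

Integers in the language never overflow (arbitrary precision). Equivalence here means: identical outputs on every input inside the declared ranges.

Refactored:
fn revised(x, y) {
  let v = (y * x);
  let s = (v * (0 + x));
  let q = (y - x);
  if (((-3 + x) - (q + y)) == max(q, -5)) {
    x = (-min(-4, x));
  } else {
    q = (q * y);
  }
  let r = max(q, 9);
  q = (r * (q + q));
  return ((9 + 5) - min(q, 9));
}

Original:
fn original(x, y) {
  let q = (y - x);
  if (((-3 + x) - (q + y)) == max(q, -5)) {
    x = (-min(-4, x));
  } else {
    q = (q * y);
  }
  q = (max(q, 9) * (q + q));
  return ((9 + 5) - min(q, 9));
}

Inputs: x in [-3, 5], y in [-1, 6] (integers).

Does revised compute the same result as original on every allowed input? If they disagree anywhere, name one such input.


Behavior is preserved: although statement counts differ, and arithmetic usage differs, and local variable names differ, and constant usage differs, the outputs never diverge.
As a probe, take x=-3, y=5: original runs q = 8; (((-3 + x) - (q + y)) == max(q, -5)) -> false; q = 40; q = 3200; return 5; revised runs v = -15; s = 45; q = 8; (((-3 + x) - (q + y)) == max(q, -5)) -> false; q = 40; r = 40; q = 3200; return 5; both end at 5.
Across all 72 domain points the two functions coincide.
verdict: equivalent


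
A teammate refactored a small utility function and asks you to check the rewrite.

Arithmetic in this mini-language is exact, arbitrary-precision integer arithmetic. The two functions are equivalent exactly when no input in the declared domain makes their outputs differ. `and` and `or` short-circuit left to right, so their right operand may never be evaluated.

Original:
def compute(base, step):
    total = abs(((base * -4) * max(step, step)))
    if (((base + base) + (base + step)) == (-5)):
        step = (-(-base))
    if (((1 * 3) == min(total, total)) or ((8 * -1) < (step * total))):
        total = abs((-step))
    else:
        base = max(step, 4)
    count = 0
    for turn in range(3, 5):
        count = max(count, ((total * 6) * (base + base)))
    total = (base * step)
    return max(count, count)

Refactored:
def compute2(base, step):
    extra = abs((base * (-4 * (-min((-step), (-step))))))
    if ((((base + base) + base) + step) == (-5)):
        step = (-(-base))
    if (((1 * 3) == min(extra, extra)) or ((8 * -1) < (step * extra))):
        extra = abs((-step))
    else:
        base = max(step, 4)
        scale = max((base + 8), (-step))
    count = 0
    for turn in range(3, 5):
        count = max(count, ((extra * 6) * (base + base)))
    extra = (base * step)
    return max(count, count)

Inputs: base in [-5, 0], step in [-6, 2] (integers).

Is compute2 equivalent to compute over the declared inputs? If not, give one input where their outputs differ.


Equivalent — the differences include min/max/abs usage differs, and constant usage differs, and local variable names differ, and arithmetic usage differs, and statement counts differ, yet no declared input distinguishes the two.
As a probe, take base=-5, step=-1: compute runs total = 20; (((base + base) + (base + step)) == (-5)) -> false; (((1 * 3) == min(total, total)) or ((8 * -1) < (step * total))) -> false; base = 4; count = 0; [turn=3]; count = 960; [turn=4]; count = 960; total = -4; return 960; compute2 runs extra = 20; ((((base + base) + base) + step) == (-5)) -> false; (((1 * 3) == min(extra, extra)) or ((8 * -1) < (step * extra))) -> false; base = 4; scale = 12; count = 0; [turn=3]; count = 960; [turn=4]; count = 960; extra = -4; return 960; both end at 960.
Across all 54 domain points the two functions coincide.
verdict: equivalent


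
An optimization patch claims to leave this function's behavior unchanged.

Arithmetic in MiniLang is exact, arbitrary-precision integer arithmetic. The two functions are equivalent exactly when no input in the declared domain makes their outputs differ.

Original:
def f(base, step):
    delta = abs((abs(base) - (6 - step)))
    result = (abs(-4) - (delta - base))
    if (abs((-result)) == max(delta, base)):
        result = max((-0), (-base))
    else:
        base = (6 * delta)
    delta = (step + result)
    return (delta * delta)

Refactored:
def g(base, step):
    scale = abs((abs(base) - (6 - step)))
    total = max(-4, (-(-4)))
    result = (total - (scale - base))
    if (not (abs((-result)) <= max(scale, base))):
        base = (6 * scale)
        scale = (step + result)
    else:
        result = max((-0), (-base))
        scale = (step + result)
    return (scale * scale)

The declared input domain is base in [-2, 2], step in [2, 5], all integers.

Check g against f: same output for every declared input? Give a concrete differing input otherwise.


The rewrite breaks on base=-2, step=2, where the results are 4 and 16.
f: delta becomes 2; next result becomes 0; next (abs((-result)) == max(delta, base)) evaluates to false; next base becomes 12; next delta becomes 2; next final value 4
g: scale becomes 2; next total becomes 4; next result becomes 0; next (not (abs((-result)) <= max(scale, base))) evaluates to false; next result becomes 2; next scale becomes 4; next final value 16
verdict: not equivalent; witness: base=-2, step=2


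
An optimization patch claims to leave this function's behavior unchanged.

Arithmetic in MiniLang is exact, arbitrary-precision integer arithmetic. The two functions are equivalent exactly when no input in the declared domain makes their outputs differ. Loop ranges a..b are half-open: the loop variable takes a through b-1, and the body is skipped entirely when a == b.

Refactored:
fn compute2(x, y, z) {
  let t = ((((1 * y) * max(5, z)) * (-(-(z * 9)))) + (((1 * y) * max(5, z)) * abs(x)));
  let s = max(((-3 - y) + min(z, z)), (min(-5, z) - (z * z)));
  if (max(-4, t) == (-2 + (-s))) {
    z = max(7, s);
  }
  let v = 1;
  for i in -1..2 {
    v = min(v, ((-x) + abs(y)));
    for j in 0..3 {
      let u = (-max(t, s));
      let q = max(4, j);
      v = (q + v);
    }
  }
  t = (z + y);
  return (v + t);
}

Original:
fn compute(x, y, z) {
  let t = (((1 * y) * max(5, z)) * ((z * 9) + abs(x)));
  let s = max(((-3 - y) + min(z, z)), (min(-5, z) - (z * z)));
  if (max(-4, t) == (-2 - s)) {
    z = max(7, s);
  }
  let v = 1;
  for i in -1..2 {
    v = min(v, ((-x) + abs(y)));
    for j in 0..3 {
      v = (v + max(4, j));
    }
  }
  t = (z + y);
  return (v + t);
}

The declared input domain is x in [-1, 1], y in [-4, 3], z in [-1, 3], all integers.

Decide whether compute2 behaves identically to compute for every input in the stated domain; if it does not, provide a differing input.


This is a faithful refactor — local variable names differ, plus min/max/abs usage differs, plus statement counts differ, plus arithmetic usage differs, plus constant usage differs, but the computed results match everywhere.
As a probe, take x=-1, y=1, z=0: compute runs t becomes 5; next s becomes -4; next (max(-4, t) == (-2 - s)) evaluates to false; next v becomes 1; next at i=-1:; next v becomes 1; next at j=0:; next v becomes 5; next at j=1:; next v becomes 9; next at j=2:; next v becomes 13; next at i=0:; next v becomes 2; next at j=0:; next v becomes 6; next at j=1:; next v becomes 10; next at j=2:; next v becomes 14; next at i=1:; next v becomes 2; next at j=0:; next v becomes 6; next at j=1:; next v becomes 10; next at j=2:; next v becomes 14; next t becomes 1; next final value 15; compute2 runs t becomes 5; next s becomes -4; next (max(-4, t) == (-2 + (-s))) evaluates to false; next v becomes 1; next at i=-1:; next v becomes 1; next at j=0:; next u becomes -5; next q becomes 4; next v becomes 5; next at j=1:; next u becomes -5; next q becomes 4; next v becomes 9; next at j=2:; next u becomes -5; next q becomes 4; next v becomes 13; next at i=0:; next v becomes 2; next at j=0:; next u becomes -5; next q becomes 4; next v becomes 6; next at j=1:; next u becomes -5; next q becomes 4; next v becomes 10; next at j=2:; next u becomes -5; next q becomes 4; next v becomes 14; next at i=1:; next v becomes 2; next at j=0:; next u becomes -5; next q becomes 4; next v becomes 6; next at j=1:; next u becomes -5; next q becomes 4; next v becomes 10; next at j=2:; next u becomes -5; next q becomes 4; next v becomes 14; next t becomes 1; next final value 15; both end at 15.
Across all 120 domain points the two functions coincide.
verdict: equivalent


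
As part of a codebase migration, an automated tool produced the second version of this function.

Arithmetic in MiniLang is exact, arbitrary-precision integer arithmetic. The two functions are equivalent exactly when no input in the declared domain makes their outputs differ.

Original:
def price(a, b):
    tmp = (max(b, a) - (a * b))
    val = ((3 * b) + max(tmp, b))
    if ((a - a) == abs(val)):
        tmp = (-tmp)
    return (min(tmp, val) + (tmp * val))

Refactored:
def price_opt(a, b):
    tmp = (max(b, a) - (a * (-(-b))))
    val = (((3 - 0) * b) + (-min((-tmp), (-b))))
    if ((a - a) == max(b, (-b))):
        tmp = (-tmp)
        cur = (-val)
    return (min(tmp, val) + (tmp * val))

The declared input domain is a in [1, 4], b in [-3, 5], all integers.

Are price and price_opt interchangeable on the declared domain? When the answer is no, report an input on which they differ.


There is a counterexample at a=1, b=0: 2 on one side, -2 on the other.
price: tmp=1, then val=1, then ((a - a) == abs(val)) is false, then returns 2
price_opt: tmp=1, then val=1, then ((a - a) == max(b, (-b))) is true, then tmp=-1, then cur=-1, then returns -2
verdict: not equivalent; witness: a=1, b=0


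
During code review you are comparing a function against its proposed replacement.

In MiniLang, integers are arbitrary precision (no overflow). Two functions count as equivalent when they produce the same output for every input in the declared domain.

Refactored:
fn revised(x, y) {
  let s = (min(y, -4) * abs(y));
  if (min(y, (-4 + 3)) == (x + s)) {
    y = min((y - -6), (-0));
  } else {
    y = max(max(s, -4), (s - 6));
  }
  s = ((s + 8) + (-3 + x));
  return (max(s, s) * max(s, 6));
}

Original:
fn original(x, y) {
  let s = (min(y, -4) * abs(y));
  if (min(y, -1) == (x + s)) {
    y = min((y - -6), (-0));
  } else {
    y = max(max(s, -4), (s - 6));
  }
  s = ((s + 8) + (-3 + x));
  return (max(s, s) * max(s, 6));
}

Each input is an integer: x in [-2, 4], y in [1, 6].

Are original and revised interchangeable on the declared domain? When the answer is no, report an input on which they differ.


The two are interchangeable: arithmetic usage differs; and constant usage differs, and every declared input agrees.
Spot check at x=3, y=2 — original: s becomes -8; next (min(y, -1) == (x + s)) evaluates to false; next y becomes -4; next s becomes 0; next final value 0. revised: s becomes -8; next (min(y, (-4 + 3)) == (x + s)) evaluates to false; next y becomes -4; next s becomes 0; next final value 0. Both give 0.
An exhaustive pass over the 42 declared inputs shows identical outputs.
verdict: equivalent


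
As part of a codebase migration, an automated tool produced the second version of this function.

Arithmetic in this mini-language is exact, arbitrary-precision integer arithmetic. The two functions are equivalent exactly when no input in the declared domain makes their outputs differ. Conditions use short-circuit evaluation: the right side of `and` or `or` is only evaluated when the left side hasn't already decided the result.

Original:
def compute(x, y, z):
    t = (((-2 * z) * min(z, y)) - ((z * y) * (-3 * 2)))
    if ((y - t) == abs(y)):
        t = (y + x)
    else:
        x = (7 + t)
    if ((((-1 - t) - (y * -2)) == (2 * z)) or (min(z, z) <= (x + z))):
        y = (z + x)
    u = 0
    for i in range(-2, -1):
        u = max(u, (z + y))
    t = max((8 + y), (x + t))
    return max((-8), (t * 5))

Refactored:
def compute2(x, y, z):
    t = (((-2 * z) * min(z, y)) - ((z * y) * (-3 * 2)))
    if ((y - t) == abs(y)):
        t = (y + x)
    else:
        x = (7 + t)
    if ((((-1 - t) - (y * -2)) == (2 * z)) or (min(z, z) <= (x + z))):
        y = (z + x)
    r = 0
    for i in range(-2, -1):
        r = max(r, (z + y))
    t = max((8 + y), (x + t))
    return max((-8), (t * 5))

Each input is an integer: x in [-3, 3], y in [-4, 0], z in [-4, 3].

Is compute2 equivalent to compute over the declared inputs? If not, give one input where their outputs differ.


Although local variable names differ, 280/280 inputs agree.
verdict: equivalent


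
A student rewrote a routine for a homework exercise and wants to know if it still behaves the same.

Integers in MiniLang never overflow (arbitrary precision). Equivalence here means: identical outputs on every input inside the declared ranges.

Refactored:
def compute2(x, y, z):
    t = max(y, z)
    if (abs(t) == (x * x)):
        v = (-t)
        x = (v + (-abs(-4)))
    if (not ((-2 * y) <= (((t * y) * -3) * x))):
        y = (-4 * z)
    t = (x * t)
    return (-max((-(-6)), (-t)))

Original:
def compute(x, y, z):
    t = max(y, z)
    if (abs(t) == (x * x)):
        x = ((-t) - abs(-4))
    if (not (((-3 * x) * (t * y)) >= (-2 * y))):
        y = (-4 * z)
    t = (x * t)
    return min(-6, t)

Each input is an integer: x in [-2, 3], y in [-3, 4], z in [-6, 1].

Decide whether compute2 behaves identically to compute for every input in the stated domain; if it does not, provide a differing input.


Comparing the listings, the differences include: arithmetic usage differs, min/max/abs usage differs, statement counts differ, comparison usage differs, local variable names differ.
One worked example (x=0, y=-2, z=-1) — compute: t=-1, then (abs(t) == (x * x)) is false, then (not (((-3 * x) * (t * y)) >= (-2 * y))) is true, then y=4, then t=0, then returns -6; compute2: t=-1, then (abs(t) == (x * x)) is false, then (not ((-2 * y) <= (((t * y) * -3) * x))) is true, then y=4, then t=0, then returns -6; agreement on -6.
Across all 384 domain points the two functions coincide.
verdict: equivalent


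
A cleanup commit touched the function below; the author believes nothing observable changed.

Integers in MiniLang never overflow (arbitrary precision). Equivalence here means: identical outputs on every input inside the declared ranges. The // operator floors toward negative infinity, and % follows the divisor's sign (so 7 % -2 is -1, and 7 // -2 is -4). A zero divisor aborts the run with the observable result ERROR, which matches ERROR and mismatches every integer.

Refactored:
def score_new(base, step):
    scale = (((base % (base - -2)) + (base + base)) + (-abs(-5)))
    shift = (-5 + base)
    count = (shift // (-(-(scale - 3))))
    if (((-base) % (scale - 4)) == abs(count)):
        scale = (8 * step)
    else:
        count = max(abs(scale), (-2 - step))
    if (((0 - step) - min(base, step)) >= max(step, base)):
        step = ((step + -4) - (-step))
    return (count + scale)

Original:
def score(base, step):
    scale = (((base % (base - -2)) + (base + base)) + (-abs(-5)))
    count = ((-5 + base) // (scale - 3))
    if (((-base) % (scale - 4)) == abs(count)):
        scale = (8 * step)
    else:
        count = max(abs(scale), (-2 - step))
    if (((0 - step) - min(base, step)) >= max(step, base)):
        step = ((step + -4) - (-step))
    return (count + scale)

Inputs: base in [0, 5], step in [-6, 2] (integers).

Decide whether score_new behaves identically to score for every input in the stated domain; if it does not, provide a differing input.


The two versions differ — the changes include local variable names differ, statement counts differ.
One worked example (base=2, step=-5) — score: scale = 1; count = 1; (((-base) % (scale - 4)) == abs(count)) -> false; count = 3; (((0 - step) - min(base, step)) >= max(step, base)) -> true; step = -14; return 4; score_new: scale = 1; shift = -3; count = 1; (((-base) % (scale - 4)) == abs(count)) -> false; count = 3; (((0 - step) - min(base, step)) >= max(step, base)) -> true; step = -14; return 4; agreement on 4.
An exhaustive pass over the 54 declared inputs shows identical outputs.
verdict: equivalent


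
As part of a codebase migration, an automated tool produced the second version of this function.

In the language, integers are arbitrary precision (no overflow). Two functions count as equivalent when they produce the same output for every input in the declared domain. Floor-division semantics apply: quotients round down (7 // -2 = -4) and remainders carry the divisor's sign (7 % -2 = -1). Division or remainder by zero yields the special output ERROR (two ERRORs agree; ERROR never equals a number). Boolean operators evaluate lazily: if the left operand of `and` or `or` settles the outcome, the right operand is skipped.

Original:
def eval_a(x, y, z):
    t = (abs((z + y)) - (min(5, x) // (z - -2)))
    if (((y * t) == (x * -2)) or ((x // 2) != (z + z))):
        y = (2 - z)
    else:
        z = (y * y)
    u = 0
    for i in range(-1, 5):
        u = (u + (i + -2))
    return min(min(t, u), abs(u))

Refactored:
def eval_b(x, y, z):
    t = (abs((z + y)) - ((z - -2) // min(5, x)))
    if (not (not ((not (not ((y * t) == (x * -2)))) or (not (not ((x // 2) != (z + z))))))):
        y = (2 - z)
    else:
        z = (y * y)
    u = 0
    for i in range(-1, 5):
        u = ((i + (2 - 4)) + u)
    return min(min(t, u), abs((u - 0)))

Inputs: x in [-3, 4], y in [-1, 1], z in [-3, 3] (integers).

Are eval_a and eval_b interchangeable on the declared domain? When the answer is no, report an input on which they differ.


Not equivalent: x=-3, y=-1, z=-2 separates them (ERROR vs -3).
eval_a: hits division by zero so the output is ERROR
eval_b: t becomes 3; next (not (not ((not (not ((y * t) == (x * -2)))) or (not (not ((x // 2) != (z + z))))))) evaluates to true; next y becomes 4; next u becomes 0; next at i=-1:; next u becomes -3; next at i=0:; next u becomes -5; next at i=1:; next u becomes -6; next at i=2:; next u becomes -6; next at i=3:; next u becomes -5; next at i=4:; next u becomes -3; next final value -3
verdict: not equivalent; witness: x=-3, y=-1, z=-2


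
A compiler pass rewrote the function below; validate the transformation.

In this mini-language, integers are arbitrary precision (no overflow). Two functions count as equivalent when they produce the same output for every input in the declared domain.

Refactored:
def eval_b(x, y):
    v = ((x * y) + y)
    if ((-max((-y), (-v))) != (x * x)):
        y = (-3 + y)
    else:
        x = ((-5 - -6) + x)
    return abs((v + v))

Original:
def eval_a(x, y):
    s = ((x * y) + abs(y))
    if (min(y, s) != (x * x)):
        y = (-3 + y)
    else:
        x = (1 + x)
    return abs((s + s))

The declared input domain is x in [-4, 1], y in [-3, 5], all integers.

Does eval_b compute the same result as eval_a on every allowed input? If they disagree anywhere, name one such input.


x=-4, y=-3 yields 30 from eval_a but 18 from eval_b.
verdict: not equivalent; witness: x=-4, y=-3


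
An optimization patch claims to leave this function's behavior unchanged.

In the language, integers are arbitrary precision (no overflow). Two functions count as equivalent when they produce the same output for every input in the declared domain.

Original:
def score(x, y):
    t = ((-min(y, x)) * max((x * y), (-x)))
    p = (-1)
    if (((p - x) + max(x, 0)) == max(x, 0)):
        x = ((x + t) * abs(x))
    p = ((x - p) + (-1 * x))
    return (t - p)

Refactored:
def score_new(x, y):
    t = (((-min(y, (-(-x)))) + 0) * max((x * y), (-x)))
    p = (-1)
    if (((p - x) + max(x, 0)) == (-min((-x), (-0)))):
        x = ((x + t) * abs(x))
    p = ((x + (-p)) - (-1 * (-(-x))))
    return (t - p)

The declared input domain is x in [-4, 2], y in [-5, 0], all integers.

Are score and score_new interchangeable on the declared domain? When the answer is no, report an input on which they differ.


These are not equivalent — on x=-4, y=-5 the outputs split (99 vs 107).
score: t=100, then p=-1, then (((p - x) + max(x, 0)) == max(x, 0)) is false, then p=1, then returns 99
score_new: t=100, then p=-1, then (((p - x) + max(x, 0)) == (-min((-x), (-0)))) is false, then p=-7, then returns 107
verdict: not equivalent; witness: x=-4, y=-5


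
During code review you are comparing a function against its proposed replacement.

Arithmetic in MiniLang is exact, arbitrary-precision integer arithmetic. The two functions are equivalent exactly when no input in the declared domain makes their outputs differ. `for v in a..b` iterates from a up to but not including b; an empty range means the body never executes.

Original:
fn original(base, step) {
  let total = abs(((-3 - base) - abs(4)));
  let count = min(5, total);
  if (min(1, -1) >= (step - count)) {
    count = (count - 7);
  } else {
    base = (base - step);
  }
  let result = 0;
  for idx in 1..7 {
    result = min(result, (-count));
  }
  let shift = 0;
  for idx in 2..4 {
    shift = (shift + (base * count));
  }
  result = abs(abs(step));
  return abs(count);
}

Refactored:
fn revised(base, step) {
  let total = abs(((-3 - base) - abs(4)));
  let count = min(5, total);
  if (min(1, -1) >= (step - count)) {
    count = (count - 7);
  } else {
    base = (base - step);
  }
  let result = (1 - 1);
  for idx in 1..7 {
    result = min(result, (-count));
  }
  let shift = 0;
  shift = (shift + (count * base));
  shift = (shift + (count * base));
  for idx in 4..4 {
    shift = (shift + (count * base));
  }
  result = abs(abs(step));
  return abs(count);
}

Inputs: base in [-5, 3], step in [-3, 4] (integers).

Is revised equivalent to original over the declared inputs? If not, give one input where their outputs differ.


Side by side, the visible changes include: statement counts differ, constant usage differs, arithmetic usage differs, loop structure differs.
Tracing base=-2, step=-2: original: total := 5 | count := 5 | (min(1, -1) >= (step - count)): true | count := -2 | result := 0 | iter idx=1: | result := 0 | iter idx=2: | result := 0 | iter idx=3: | result := 0 | iter idx=4: | result := 0 | iter idx=5: | result := 0 | iter idx=6: | result := 0 | shift := 0 | iter idx=2: | shift := 4 | iter idx=3: | shift := 8 | result := 2 | result 2 | revised: total := 5 | count := 5 | (min(1, -1) >= (step - count)): true | count := -2 | result := 0 | iter idx=1: | result := 0 | iter idx=2: | result := 0 | iter idx=3: | result := 0 | iter idx=4: | result := 0 | iter idx=5: | result := 0 | iter idx=6: | result := 0 | shift := 0 | shift := 4 | shift := 8 | loop over idx: empty range | result := 2 | result 2 — matching result 2.
Every one of the 72 inputs gives matching results.
verdict: equivalent


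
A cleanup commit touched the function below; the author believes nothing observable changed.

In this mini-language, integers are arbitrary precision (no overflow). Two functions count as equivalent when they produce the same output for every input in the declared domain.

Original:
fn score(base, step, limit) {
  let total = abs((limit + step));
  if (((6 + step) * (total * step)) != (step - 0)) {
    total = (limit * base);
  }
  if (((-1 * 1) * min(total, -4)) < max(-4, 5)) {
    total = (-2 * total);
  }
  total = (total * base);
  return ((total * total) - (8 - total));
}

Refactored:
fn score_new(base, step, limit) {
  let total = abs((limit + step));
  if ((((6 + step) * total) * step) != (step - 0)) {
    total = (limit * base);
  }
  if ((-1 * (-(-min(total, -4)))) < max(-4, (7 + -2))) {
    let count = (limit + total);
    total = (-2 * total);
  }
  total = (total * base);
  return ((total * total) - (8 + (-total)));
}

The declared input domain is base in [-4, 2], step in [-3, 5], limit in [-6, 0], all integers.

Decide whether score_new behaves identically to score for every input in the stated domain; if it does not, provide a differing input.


Comparing the listings, the differences include: local variable names differ, plus statement counts differ, plus arithmetic usage differs, plus constant usage differs.
Tracing base=-4, step=1, limit=0: score: total = 1; (((6 + step) * (total * step)) != (step - 0)) -> true; total = 0; (((-1 * 1) * min(total, -4)) < max(-4, 5)) -> true; total = 0; total = 0; return -8 | score_new: total = 1; ((((6 + step) * total) * step) != (step - 0)) -> true; total = 0; ((-1 * (-(-min(total, -4)))) < max(-4, (7 + -2))) -> true; count = 0; total = 0; total = 0; return -8 — matching result -8.
Across all 441 domain points the two functions coincide.
verdict: equivalent


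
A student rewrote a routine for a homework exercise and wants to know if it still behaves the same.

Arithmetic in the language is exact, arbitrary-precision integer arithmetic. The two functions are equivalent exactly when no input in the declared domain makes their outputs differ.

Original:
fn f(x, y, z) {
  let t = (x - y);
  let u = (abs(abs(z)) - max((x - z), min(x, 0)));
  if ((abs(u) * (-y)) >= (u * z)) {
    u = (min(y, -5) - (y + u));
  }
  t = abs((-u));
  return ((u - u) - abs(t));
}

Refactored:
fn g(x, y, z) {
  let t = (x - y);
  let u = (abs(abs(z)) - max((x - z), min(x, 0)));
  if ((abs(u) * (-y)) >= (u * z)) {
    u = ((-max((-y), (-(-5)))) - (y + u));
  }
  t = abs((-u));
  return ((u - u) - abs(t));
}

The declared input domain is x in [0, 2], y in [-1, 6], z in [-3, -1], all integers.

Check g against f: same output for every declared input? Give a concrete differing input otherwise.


The two versions differ — the changes include min/max/abs usage differs.
As a probe, take x=2, y=5, z=-1: f runs t := -3 | u := -2 | ((abs(u) * (-y)) >= (u * z)): false | t := 2 | result -2; g runs t := -3 | u := -2 | ((abs(u) * (-y)) >= (u * z)): false | t := 2 | result -2; both end at -2.
Checked all 72 inputs in the declared domain: the outputs agree on every one.
verdict: equivalent


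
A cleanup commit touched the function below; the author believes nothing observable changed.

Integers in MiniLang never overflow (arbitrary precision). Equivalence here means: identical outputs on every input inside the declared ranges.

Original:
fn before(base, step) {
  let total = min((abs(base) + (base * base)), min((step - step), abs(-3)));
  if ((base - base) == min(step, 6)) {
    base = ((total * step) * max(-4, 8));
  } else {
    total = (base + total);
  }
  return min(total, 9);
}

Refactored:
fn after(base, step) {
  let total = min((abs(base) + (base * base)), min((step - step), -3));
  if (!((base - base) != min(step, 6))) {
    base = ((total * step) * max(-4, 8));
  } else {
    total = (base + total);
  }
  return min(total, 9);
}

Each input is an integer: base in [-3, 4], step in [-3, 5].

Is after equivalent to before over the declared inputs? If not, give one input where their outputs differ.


The rewrite breaks on base=-3, step=-3, where the results are -3 and -6.
before: total := 0 | ((base - base) == min(step, 6)): false | total := -3 | result -3
after: total := -3 | (!((base - base) != min(step, 6))): false | total := -6 | result -6
verdict: not equivalent; witness: base=-3, step=-3


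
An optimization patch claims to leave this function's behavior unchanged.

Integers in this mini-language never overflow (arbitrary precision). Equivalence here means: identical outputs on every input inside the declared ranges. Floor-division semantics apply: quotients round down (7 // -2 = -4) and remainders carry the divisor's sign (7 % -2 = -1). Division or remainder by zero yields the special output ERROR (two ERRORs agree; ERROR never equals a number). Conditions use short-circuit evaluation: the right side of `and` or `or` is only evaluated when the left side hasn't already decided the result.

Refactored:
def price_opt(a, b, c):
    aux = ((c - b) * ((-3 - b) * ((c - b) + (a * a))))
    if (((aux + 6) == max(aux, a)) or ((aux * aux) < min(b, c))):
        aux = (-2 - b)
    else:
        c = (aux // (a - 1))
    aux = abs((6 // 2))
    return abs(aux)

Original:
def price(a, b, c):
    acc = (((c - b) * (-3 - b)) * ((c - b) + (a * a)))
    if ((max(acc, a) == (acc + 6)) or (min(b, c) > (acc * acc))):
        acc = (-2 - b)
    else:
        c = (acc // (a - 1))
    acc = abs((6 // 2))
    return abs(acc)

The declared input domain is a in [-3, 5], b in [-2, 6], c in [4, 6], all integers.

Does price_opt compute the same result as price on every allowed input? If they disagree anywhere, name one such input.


This is a faithful refactor — local variable names differ, plus comparison usage differs, but the computed results match everywhere.
As a probe, take a=-3, b=-1, c=5: price runs acc=-180, then ((max(acc, a) == (acc + 6)) or (min(b, c) > (acc * acc))) is false, then c=45, then acc=3, then returns 3; price_opt runs aux=-180, then (((aux + 6) == max(aux, a)) or ((aux * aux) < min(b, c))) is false, then c=45, then aux=3, then returns 3; both end at 3.
Sweeping the whole domain (243 inputs) finds no disagreement.
verdict: equivalent


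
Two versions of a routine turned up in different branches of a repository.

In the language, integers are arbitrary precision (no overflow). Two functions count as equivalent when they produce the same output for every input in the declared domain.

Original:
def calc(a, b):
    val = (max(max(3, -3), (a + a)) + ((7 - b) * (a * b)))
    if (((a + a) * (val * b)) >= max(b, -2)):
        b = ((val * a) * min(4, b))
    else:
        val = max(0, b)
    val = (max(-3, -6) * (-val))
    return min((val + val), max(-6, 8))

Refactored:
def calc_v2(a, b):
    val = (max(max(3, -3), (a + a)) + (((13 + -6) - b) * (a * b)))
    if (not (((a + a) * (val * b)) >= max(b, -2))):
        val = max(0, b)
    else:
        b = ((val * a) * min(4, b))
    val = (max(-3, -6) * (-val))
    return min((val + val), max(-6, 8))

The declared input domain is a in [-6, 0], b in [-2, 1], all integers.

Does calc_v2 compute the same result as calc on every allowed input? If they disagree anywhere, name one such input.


Differences: arithmetic usage differs; constant usage differs; boolean connective usage differs — yet all 28 inputs agree.
verdict: equivalent


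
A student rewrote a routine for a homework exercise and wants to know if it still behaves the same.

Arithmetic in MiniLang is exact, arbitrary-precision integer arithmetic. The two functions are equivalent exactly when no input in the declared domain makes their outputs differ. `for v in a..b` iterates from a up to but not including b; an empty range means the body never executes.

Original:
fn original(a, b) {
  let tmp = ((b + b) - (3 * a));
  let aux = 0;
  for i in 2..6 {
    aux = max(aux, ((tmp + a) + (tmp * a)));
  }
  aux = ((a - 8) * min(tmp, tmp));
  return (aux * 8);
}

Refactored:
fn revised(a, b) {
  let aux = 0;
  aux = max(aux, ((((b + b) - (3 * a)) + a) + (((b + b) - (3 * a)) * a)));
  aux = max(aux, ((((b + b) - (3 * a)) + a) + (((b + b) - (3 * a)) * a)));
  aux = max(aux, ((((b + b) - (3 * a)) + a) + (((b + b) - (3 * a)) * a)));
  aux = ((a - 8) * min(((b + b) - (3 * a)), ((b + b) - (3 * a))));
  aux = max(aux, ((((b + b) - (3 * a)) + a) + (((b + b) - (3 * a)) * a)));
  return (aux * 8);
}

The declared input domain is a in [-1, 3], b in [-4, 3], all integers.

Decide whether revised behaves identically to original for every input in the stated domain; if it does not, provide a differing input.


Take a=-1, b=-1.
original: tmp := 1 | aux := 0 | iter i=2: | aux := 0 | iter i=3: | aux := 0 | iter i=4: | aux := 0 | iter i=5: | aux := 0 | aux := -9 | result -72
revised: aux := 0 | aux := 0 | aux := 0 | aux := 0 | aux := -9 | aux := -1 | result -8
-72 against -8: the behavior changed.
verdict: not equivalent; witness: a=-1, b=-1


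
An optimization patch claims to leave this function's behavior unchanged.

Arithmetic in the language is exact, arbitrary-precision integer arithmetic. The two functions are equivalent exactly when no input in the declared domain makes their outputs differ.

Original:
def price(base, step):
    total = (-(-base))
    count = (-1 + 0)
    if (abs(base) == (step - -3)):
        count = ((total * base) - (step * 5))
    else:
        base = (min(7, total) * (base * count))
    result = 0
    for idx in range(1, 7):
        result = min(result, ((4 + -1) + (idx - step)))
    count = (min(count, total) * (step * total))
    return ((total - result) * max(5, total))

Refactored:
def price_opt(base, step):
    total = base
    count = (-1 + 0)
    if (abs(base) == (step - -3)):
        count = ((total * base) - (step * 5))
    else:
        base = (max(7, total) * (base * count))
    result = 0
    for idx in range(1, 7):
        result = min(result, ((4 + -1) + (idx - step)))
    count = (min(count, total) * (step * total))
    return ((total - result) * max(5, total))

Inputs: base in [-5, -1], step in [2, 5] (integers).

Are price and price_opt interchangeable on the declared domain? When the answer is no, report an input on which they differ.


Equivalent. The edit looks behavioral (`min(7, total)` became `max(7, total)`), but over these ranges it never changes the outcome.
Every one of the 20 inputs gives matching results.
Tracing base=-5, step=3: price: total becomes -5; next count becomes -1; next (abs(base) == (step - -3)) evaluates to false; next base becomes -25; next result becomes 0; next at idx=1:; next result becomes 0; next at idx=2:; next result becomes 0; next at idx=3:; next result becomes 0; next at idx=4:; next result becomes 0; next at idx=5:; next result becomes 0; next at idx=6:; next result becomes 0; next count becomes 75; next final value -25 | price_opt: total becomes -5; next count becomes -1; next (abs(base) == (step - -3)) evaluates to false; next base becomes 35; next result becomes 0; next at idx=1:; next result becomes 0; next at idx=2:; next result becomes 0; next at idx=3:; next result becomes 0; next at idx=4:; next result becomes 0; next at idx=5:; next result becomes 0; next at idx=6:; next result becomes 0; next count becomes 75; next final value -25 — matching result -25.
verdict: equivalent


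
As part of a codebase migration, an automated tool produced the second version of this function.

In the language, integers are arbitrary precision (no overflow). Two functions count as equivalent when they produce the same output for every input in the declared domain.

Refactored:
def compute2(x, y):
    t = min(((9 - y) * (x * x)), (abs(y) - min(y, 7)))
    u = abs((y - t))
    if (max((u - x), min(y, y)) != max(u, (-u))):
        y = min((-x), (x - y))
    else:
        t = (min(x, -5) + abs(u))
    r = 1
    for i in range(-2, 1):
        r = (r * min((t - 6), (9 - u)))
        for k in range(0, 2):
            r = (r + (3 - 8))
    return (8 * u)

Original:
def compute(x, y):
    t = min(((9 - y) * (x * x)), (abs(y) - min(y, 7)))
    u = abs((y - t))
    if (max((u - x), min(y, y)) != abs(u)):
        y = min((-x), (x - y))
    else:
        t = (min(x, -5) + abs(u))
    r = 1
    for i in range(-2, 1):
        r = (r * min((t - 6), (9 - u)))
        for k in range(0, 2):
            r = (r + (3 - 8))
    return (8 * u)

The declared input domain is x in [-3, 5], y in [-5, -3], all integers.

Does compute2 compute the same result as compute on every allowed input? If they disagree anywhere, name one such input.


Equivalent — the differences include min/max/abs usage differs, yet no declared input distinguishes the two.
As a probe, take x=3, y=-4: compute runs t=8, then u=12, then (max((u - x), min(y, y)) != abs(u)) is true, then y=-3, then r=1, then (i=-2), then r=-3, then (k=0), then r=-8, then (k=1), then r=-13, then (i=-1), then r=39, then (k=0), then r=34, then (k=1), then r=29, then (i=0), then r=-87, then (k=0), then r=-92, then (k=1), then r=-97, then returns 96; compute2 runs t=8, then u=12, then (max((u - x), min(y, y)) != max(u, (-u))) is true, then y=-3, then r=1, then (i=-2), then r=-3, then (k=0), then r=-8, then (k=1), then r=-13, then (i=-1), then r=39, then (k=0), then r=34, then (k=1), then r=29, then (i=0), then r=-87, then (k=0), then r=-92, then (k=1), then r=-97, then returns 96; both end at 96.
An exhaustive pass over the 27 declared inputs shows identical outputs.
verdict: equivalent


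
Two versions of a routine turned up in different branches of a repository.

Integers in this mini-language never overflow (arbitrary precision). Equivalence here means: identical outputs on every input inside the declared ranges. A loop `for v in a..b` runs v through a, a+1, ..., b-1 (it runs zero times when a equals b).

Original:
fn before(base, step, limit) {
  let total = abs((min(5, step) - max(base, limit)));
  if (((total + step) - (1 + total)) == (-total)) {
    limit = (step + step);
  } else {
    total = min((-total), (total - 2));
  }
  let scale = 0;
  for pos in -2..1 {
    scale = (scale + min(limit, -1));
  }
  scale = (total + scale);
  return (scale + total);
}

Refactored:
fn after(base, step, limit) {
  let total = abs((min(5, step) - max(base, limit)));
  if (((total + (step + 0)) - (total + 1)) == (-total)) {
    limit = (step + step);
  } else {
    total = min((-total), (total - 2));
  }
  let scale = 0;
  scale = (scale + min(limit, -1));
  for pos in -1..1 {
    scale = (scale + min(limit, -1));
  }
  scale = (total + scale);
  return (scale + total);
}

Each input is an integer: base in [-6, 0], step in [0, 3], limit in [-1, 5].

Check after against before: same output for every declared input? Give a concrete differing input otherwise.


Behavior is preserved: although statement counts differ; also min/max/abs usage differs; also arithmetic usage differs; also constant usage differs; also loop structure differs, the outputs never diverge.
Tracing base=-6, step=0, limit=3: before: total = 3; (((total + step) - (1 + total)) == (-total)) -> false; total = -3; scale = 0; [pos=-2]; scale = -1; [pos=-1]; scale = -2; [pos=0]; scale = -3; scale = -6; return -9 | after: total = 3; (((total + (step + 0)) - (total + 1)) == (-total)) -> false; total = -3; scale = 0; scale = -1; [pos=-1]; scale = -2; [pos=0]; scale = -3; scale = -6; return -9 — matching result -9.
Checked all 196 inputs in the declared domain: the outputs agree on every one.
verdict: equivalent


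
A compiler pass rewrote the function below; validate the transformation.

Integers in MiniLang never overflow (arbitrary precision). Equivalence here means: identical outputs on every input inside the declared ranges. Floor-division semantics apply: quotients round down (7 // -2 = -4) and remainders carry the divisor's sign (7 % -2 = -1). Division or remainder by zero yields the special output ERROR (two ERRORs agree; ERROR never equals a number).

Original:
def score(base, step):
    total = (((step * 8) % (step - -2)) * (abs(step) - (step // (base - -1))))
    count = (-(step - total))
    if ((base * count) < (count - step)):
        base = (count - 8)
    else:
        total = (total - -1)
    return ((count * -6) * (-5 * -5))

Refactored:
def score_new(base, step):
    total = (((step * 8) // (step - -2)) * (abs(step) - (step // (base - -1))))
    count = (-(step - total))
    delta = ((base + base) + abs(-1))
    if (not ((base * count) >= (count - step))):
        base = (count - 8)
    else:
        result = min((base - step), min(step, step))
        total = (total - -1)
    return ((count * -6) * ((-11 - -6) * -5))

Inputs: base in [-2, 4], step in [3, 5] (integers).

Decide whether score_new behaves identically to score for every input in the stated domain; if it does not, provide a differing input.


Evaluate both at base=-2, step=4.
score: total becomes 16; next count becomes 12; next ((base * count) < (count - step)) evaluates to true; next base becomes 4; next final value -1800
score_new: total becomes 40; next count becomes 36; next delta becomes -3; next (not ((base * count) >= (count - step))) evaluates to true; next base becomes 28; next final value -5400
-1800 against -5400: the behavior changed.
verdict: not equivalent; witness: base=-2, step=4


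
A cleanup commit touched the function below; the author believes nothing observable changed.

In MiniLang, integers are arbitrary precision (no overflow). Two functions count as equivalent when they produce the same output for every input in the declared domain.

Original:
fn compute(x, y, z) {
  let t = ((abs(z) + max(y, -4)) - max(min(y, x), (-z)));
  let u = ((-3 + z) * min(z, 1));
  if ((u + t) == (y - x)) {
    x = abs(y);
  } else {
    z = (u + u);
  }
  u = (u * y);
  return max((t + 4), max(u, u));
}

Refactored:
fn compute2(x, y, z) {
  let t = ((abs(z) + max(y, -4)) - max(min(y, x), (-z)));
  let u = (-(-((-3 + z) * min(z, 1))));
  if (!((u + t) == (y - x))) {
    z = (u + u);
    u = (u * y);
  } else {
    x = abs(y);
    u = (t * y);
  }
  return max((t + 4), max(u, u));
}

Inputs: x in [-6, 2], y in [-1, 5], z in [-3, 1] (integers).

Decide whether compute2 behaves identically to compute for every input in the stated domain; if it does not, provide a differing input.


Evaluate both at x=-4, y=2, z=-1.
compute: t := 2 | u := 4 | ((u + t) == (y - x)): true | x := 2 | u := 8 | result 8
compute2: t := 2 | u := 4 | (!((u + t) == (y - x))): false | x := 2 | u := 4 | result 6
8 vs 6 — the two versions disagree here.
verdict: not equivalent; witness: x=-4, y=2, z=-1
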